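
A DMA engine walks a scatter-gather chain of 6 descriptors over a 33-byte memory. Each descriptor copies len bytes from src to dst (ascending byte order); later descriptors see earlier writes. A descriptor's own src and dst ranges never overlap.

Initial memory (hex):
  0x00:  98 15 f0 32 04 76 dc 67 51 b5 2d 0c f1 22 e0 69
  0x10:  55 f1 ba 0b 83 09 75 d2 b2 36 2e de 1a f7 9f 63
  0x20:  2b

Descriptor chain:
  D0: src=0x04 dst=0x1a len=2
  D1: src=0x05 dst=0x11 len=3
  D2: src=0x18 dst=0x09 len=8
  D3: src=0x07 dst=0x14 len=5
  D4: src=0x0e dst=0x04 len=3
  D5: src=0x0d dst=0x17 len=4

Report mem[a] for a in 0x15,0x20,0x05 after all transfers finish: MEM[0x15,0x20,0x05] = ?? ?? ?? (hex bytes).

[0] 0x04->0x1a len=2 : 04 76
[1] 0x05->0x11 len=3 : 76 dc 67
[2] 0x18->0x09 len=8 : b2 36 04 76 1a f7 9f 63
[3] 0x07->0x14 len=5 : 67 51 b2 36 04
[4] 0x0e->0x04 len=3 : f7 9f 63
[5] 0x0d->0x17 len=4 : 1a f7 9f 63
query mem[0x15]=0x51, mem[0x20]=0x2b, mem[0x05]=0x9f

MEM[0x15,0x20,0x05] = 51 2b 9f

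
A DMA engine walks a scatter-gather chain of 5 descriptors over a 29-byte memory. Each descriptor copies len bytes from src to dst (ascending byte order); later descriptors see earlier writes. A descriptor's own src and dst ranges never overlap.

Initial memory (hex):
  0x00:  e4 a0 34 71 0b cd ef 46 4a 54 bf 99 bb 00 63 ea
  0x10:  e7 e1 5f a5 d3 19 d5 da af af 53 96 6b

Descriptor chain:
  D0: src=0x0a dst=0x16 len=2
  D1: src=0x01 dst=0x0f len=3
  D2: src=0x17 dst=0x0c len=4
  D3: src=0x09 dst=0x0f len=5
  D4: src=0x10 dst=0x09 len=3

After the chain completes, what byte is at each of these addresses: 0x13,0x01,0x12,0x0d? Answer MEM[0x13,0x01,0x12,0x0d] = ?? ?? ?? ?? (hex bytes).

MEM[0x13,0x01,0x12,0x0d] = af a0 99 af

D0: mem[0x16..0x17] <- [bf 99]
D1: mem[0x0f..0x11] <- [a0 34 71]
D2: mem[0x0c..0x0f] <- [99 af af 53]
D3: mem[0x0f..0x13] <- [54 bf 99 99 af]
D4: mem[0x09..0x0b] <- [bf 99 99]
query mem[0x13]=0xaf, mem[0x01]=0xa0, mem[0x12]=0x99, mem[0x0d]=0xaf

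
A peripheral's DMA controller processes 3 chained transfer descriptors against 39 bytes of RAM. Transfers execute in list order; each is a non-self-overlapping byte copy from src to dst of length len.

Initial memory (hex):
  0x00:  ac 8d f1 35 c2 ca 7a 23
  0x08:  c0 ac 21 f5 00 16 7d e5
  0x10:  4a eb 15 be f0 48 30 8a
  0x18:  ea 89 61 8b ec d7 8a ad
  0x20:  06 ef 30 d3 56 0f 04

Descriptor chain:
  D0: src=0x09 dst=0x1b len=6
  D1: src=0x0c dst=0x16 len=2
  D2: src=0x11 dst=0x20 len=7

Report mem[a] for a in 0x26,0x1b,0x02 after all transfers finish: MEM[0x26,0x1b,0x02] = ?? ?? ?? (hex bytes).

[0] 0x09->0x1b len=6 : ac 21 f5 00 16 7d
[1] 0x0c->0x16 len=2 : 00 16
[2] 0x11->0x20 len=7 : eb 15 be f0 48 00 16
query mem[0x26]=0x16, mem[0x1b]=0xac, mem[0x02]=0xf1

MEM[0x26,0x1b,0x02] = 16 ac f1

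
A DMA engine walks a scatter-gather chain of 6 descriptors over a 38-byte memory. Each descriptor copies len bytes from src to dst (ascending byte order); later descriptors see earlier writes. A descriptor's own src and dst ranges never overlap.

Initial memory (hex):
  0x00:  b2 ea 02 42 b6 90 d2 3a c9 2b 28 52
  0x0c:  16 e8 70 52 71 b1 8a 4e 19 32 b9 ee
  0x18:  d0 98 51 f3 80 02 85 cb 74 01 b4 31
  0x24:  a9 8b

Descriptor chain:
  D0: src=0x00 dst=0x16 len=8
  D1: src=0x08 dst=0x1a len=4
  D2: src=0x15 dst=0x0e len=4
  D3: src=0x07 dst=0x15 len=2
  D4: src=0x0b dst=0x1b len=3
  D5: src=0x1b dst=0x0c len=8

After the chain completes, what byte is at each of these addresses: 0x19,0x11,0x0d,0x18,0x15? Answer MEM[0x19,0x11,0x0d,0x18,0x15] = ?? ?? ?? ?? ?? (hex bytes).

MEM[0x19,0x11,0x0d,0x18,0x15] = 42 74 16 02 3a

#0 dst[0x16+8] := {0xb2,0xea,0x02,0x42,0xb6,0x90,0xd2,0x3a}
#1 dst[0x1a+4] := {0xc9,0x2b,0x28,0x52}
#2 dst[0x0e+4] := {0x32,0xb2,0xea,0x02}
#3 dst[0x15+2] := {0x3a,0xc9}
#4 dst[0x1b+3] := {0x52,0x16,0xe8}
#5 dst[0x0c+8] := {0x52,0x16,0xe8,0x85,0xcb,0x74,0x01,0xb4}
query mem[0x19]=0x42, mem[0x11]=0x74, mem[0x0d]=0x16, mem[0x18]=0x02, mem[0x15]=0x3a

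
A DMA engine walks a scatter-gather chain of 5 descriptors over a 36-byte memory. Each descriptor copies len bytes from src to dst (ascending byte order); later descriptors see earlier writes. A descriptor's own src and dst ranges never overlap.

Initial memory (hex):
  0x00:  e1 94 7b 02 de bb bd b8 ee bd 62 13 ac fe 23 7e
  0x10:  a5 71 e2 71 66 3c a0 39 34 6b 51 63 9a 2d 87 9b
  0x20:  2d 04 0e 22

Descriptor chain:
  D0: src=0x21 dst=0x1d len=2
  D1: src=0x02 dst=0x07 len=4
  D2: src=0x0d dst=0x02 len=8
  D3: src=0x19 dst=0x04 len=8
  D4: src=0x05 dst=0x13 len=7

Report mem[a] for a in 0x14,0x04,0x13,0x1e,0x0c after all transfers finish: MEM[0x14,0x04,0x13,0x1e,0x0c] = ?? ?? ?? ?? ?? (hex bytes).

[0] 0x21->0x1d len=2 : 04 0e
[1] 0x02->0x07 len=4 : 7b 02 de bb
[2] 0x0d->0x02 len=8 : fe 23 7e a5 71 e2 71 66
[3] 0x19->0x04 len=8 : 6b 51 63 9a 04 0e 9b 2d
[4] 0x05->0x13 len=7 : 51 63 9a 04 0e 9b 2d
query mem[0x14]=0x63, mem[0x04]=0x6b, mem[0x13]=0x51, mem[0x1e]=0x0e, mem[0x0c]=0xac

MEM[0x14,0x04,0x13,0x1e,0x0c] = 63 6b 51 0e ac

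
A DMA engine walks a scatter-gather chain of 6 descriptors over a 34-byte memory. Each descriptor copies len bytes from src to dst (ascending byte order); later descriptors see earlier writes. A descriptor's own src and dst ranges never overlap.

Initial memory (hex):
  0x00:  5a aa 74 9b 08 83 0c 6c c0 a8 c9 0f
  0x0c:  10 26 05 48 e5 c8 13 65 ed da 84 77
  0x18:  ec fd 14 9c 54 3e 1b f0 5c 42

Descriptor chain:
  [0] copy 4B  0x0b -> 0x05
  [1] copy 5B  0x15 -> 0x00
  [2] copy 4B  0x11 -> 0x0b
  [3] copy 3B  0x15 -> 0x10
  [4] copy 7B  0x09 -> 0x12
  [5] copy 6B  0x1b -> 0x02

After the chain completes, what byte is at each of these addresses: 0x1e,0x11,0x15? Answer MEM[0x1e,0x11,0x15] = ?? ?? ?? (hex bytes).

MEM[0x1e,0x11,0x15] = 1b 84 13

#0 dst[0x05+4] := {0x0f,0x10,0x26,0x05}
#1 dst[0x00+5] := {0xda,0x84,0x77,0xec,0xfd}
#2 dst[0x0b+4] := {0xc8,0x13,0x65,0xed}
#3 dst[0x10+3] := {0xda,0x84,0x77}
#4 dst[0x12+7] := {0xa8,0xc9,0xc8,0x13,0x65,0xed,0x48}
#5 dst[0x02+6] := {0x9c,0x54,0x3e,0x1b,0xf0,0x5c}
query mem[0x1e]=0x1b, mem[0x11]=0x84, mem[0x15]=0x13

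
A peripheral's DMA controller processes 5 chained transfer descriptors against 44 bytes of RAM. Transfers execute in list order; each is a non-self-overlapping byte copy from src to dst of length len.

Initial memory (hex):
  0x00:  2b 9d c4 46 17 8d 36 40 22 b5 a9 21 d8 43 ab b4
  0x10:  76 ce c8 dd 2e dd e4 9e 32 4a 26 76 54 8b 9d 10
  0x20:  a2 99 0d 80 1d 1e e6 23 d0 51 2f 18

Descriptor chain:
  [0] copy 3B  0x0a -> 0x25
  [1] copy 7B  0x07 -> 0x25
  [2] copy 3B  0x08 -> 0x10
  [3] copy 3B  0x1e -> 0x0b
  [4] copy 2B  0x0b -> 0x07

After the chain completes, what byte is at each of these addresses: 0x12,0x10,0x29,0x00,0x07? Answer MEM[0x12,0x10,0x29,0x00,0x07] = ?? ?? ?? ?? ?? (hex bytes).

#0 dst[0x25+3] := {0xa9,0x21,0xd8}
#1 dst[0x25+7] := {0x40,0x22,0xb5,0xa9,0x21,0xd8,0x43}
#2 dst[0x10+3] := {0x22,0xb5,0xa9}
#3 dst[0x0b+3] := {0x9d,0x10,0xa2}
#4 dst[0x07+2] := {0x9d,0x10}
query mem[0x12]=0xa9, mem[0x10]=0x22, mem[0x29]=0x21, mem[0x00]=0x2b, mem[0x07]=0x9d

MEM[0x12,0x10,0x29,0x00,0x07] = a9 22 21 2b 9d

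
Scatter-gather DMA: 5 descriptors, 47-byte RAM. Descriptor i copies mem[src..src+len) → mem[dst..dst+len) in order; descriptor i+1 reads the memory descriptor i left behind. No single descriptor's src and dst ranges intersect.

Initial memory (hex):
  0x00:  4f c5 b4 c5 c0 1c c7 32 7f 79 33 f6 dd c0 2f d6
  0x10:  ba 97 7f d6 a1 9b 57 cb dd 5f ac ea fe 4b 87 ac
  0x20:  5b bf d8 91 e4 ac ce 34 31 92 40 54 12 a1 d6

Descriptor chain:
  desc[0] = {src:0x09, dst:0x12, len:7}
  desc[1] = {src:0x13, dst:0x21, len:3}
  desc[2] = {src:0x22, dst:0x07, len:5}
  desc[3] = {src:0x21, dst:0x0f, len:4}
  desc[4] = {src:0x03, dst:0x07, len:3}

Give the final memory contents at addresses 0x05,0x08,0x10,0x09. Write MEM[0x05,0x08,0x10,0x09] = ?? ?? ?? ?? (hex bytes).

  after D0: wrote 7B at 0x12 = 7933f6ddc02fd6
  after D1: wrote 3B at 0x21 = 33f6dd
  after D2: wrote 5B at 0x07 = f6dde4acce
  after D3: wrote 4B at 0x0f = 33f6dde4
  after D4: wrote 3B at 0x07 = c5c01c
query mem[0x05]=0x1c, mem[0x08]=0xc0, mem[0x10]=0xf6, mem[0x09]=0x1c

MEM[0x05,0x08,0x10,0x09] = 1c c0 f6 1c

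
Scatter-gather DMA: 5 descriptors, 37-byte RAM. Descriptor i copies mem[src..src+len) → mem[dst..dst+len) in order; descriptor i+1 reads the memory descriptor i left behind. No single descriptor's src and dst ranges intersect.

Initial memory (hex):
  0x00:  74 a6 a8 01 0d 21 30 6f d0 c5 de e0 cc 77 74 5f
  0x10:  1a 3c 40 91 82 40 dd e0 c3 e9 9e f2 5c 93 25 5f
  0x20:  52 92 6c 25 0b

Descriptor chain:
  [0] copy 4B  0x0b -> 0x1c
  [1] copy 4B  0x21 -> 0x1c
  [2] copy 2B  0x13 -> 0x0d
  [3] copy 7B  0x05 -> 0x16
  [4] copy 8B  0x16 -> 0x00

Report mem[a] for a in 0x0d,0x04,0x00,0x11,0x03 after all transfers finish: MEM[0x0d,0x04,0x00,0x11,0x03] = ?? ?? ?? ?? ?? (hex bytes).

MEM[0x0d,0x04,0x00,0x11,0x03] = 91 c5 21 3c d0

[0] 0x0b->0x1c len=4 : e0 cc 77 74
[1] 0x21->0x1c len=4 : 92 6c 25 0b
[2] 0x13->0x0d len=2 : 91 82
[3] 0x05->0x16 len=7 : 21 30 6f d0 c5 de e0
[4] 0x16->0x00 len=8 : 21 30 6f d0 c5 de e0 6c
query mem[0x0d]=0x91, mem[0x04]=0xc5, mem[0x00]=0x21, mem[0x11]=0x3c, mem[0x03]=0xd0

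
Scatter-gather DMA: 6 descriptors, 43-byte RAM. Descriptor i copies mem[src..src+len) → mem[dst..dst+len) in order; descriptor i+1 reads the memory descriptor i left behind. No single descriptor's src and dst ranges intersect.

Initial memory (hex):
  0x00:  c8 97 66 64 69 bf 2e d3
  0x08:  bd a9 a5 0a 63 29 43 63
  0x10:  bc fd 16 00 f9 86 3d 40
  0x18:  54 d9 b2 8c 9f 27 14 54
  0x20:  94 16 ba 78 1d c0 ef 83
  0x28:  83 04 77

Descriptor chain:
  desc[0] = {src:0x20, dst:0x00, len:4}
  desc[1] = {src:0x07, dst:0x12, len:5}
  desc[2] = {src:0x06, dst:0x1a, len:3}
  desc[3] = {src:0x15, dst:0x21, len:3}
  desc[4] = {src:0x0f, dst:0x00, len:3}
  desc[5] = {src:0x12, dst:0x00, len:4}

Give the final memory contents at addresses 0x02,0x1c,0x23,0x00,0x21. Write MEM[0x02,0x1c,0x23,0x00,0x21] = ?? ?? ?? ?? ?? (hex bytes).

D0: mem[0x00..0x03] <- [94 16 ba 78]
D1: mem[0x12..0x16] <- [d3 bd a9 a5 0a]
D2: mem[0x1a..0x1c] <- [2e d3 bd]
D3: mem[0x21..0x23] <- [a5 0a 40]
D4: mem[0x00..0x02] <- [63 bc fd]
D5: mem[0x00..0x03] <- [d3 bd a9 a5]
query mem[0x02]=0xa9, mem[0x1c]=0xbd, mem[0x23]=0x40, mem[0x00]=0xd3, mem[0x21]=0xa5

MEM[0x02,0x1c,0x23,0x00,0x21] = a9 bd 40 d3 a5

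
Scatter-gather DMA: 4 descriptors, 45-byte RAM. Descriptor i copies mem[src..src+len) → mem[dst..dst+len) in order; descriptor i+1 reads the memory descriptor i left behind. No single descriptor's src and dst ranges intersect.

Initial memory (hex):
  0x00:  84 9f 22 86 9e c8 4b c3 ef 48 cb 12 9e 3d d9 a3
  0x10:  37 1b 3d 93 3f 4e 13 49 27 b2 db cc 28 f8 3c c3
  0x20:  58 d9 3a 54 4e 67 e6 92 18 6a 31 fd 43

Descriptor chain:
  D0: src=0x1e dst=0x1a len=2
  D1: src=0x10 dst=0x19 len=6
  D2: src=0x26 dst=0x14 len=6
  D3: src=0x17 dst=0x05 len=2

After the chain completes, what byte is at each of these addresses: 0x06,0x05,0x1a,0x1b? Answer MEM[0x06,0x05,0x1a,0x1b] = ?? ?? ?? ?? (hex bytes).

MEM[0x06,0x05,0x1a,0x1b] = 31 6a 1b 3d

[0] 0x1e->0x1a len=2 : 3c c3
[1] 0x10->0x19 len=6 : 37 1b 3d 93 3f 4e
[2] 0x26->0x14 len=6 : e6 92 18 6a 31 fd
[3] 0x17->0x05 len=2 : 6a 31
query mem[0x06]=0x31, mem[0x05]=0x6a, mem[0x1a]=0x1b, mem[0x1b]=0x3d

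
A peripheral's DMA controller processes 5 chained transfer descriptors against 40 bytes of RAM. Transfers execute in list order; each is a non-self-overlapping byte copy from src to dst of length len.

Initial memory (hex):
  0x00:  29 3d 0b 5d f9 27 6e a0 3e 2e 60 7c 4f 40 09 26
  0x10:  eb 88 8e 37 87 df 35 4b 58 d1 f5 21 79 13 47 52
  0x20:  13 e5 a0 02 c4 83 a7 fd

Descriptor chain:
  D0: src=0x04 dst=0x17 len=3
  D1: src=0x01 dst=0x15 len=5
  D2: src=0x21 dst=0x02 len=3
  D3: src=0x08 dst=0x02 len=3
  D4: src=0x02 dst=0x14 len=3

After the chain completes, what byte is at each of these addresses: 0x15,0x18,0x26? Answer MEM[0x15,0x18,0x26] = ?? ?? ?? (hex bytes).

[0] 0x04->0x17 len=3 : f9 27 6e
[1] 0x01->0x15 len=5 : 3d 0b 5d f9 27
[2] 0x21->0x02 len=3 : e5 a0 02
[3] 0x08->0x02 len=3 : 3e 2e 60
[4] 0x02->0x14 len=3 : 3e 2e 60
query mem[0x15]=0x2e, mem[0x18]=0xf9, mem[0x26]=0xa7

MEM[0x15,0x18,0x26] = 2e f9 a7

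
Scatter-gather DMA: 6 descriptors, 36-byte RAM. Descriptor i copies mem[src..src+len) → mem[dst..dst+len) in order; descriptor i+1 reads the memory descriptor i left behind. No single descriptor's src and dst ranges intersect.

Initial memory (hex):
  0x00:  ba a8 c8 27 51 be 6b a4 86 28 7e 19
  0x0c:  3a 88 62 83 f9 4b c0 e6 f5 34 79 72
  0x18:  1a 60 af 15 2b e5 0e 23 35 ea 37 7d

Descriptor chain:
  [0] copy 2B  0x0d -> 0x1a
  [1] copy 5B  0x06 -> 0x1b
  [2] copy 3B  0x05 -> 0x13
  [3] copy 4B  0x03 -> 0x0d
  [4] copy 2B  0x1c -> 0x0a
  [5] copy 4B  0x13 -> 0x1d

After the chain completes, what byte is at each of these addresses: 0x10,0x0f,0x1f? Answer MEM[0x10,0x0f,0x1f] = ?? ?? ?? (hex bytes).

MEM[0x10,0x0f,0x1f] = 6b be a4

D0: mem[0x1a..0x1b] <- [88 62]
D1: mem[0x1b..0x1f] <- [6b a4 86 28 7e]
D2: mem[0x13..0x15] <- [be 6b a4]
D3: mem[0x0d..0x10] <- [27 51 be 6b]
D4: mem[0x0a..0x0b] <- [a4 86]
D5: mem[0x1d..0x20] <- [be 6b a4 79]
query mem[0x10]=0x6b, mem[0x0f]=0xbe, mem[0x1f]=0xa4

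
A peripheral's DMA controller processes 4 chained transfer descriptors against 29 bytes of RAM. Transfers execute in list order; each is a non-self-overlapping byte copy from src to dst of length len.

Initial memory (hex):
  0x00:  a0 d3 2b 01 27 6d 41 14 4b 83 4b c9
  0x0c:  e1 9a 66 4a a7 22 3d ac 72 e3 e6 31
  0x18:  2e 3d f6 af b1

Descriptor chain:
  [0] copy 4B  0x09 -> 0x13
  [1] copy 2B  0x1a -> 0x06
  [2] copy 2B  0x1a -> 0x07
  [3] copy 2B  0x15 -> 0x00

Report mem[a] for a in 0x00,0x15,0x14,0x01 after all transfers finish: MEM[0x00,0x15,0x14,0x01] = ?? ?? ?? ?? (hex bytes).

MEM[0x00,0x15,0x14,0x01] = c9 c9 4b e1

  after D0: wrote 4B at 0x13 = 834bc9e1
  after D1: wrote 2B at 0x06 = f6af
  after D2: wrote 2B at 0x07 = f6af
  after D3: wrote 2B at 0x00 = c9e1
query mem[0x00]=0xc9, mem[0x15]=0xc9, mem[0x14]=0x4b, mem[0x01]=0xe1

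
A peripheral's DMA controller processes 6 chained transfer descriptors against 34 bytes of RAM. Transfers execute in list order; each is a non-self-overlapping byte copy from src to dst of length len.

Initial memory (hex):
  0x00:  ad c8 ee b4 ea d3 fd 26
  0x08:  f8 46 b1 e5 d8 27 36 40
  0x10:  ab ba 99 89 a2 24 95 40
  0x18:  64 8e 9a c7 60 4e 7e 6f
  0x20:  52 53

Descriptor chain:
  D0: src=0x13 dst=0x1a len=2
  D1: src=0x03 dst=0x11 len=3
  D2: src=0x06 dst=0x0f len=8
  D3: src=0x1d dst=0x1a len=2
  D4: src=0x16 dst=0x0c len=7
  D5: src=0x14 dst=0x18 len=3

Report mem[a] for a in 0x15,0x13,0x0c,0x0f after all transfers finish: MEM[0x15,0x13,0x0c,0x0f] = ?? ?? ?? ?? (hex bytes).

D0: mem[0x1a..0x1b] <- [89 a2]
D1: mem[0x11..0x13] <- [b4 ea d3]
D2: mem[0x0f..0x16] <- [fd 26 f8 46 b1 e5 d8 27]
D3: mem[0x1a..0x1b] <- [4e 7e]
D4: mem[0x0c..0x12] <- [27 40 64 8e 4e 7e 60]
D5: mem[0x18..0x1a] <- [e5 d8 27]
query mem[0x15]=0xd8, mem[0x13]=0xb1, mem[0x0c]=0x27, mem[0x0f]=0x8e

MEM[0x15,0x13,0x0c,0x0f] = d8 b1 27 8e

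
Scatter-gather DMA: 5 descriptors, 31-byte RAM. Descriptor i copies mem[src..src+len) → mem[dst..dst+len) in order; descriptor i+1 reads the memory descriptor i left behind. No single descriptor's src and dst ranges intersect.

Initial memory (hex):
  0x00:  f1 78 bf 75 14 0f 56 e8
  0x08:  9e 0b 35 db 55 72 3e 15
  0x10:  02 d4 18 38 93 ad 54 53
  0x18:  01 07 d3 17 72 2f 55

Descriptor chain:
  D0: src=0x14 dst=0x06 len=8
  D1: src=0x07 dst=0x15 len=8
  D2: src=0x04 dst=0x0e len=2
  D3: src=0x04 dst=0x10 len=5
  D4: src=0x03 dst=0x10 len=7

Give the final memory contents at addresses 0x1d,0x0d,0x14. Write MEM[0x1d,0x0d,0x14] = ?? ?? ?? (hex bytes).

MEM[0x1d,0x0d,0x14] = 2f 17 ad

  after D0: wrote 8B at 0x06 = 93ad54530107d317
  after D1: wrote 8B at 0x15 = ad54530107d3173e
  after D2: wrote 2B at 0x0e = 140f
  after D3: wrote 5B at 0x10 = 140f93ad54
  after D4: wrote 7B at 0x10 = 75140f93ad5453
query mem[0x1d]=0x2f, mem[0x0d]=0x17, mem[0x14]=0xad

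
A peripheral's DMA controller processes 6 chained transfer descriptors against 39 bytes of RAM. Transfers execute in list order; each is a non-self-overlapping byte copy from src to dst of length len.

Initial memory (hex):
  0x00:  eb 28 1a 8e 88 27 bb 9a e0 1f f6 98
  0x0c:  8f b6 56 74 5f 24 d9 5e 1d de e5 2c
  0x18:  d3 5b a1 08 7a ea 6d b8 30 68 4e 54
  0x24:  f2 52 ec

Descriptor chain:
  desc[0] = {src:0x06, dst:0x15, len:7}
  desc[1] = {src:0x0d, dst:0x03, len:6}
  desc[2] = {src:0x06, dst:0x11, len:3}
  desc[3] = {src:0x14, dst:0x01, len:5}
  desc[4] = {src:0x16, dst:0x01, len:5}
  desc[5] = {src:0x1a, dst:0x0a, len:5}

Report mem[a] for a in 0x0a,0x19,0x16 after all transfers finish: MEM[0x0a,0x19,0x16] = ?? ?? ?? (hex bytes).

#0 dst[0x15+7] := {0xbb,0x9a,0xe0,0x1f,0xf6,0x98,0x8f}
#1 dst[0x03+6] := {0xb6,0x56,0x74,0x5f,0x24,0xd9}
#2 dst[0x11+3] := {0x5f,0x24,0xd9}
#3 dst[0x01+5] := {0x1d,0xbb,0x9a,0xe0,0x1f}
#4 dst[0x01+5] := {0x9a,0xe0,0x1f,0xf6,0x98}
#5 dst[0x0a+5] := {0x98,0x8f,0x7a,0xea,0x6d}
query mem[0x0a]=0x98, mem[0x19]=0xf6, mem[0x16]=0x9a

MEM[0x0a,0x19,0x16] = 98 f6 9a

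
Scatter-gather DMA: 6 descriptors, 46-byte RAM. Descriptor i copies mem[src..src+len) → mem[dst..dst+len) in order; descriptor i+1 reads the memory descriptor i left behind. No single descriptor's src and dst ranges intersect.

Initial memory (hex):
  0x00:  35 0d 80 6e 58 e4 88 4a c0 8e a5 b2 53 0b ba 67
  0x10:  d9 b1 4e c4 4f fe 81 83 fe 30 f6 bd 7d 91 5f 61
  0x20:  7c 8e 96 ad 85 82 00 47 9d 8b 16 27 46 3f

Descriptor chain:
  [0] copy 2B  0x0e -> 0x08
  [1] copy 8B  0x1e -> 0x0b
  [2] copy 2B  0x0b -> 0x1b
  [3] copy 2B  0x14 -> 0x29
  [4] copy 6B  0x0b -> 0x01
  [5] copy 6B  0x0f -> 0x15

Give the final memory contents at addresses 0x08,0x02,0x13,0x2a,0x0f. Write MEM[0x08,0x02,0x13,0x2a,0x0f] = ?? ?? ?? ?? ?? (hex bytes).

MEM[0x08,0x02,0x13,0x2a,0x0f] = ba 61 c4 fe 96

#0 dst[0x08+2] := {0xba,0x67}
#1 dst[0x0b+8] := {0x5f,0x61,0x7c,0x8e,0x96,0xad,0x85,0x82}
#2 dst[0x1b+2] := {0x5f,0x61}
#3 dst[0x29+2] := {0x4f,0xfe}
#4 dst[0x01+6] := {0x5f,0x61,0x7c,0x8e,0x96,0xad}
#5 dst[0x15+6] := {0x96,0xad,0x85,0x82,0xc4,0x4f}
query mem[0x08]=0xba, mem[0x02]=0x61, mem[0x13]=0xc4, mem[0x2a]=0xfe, mem[0x0f]=0x96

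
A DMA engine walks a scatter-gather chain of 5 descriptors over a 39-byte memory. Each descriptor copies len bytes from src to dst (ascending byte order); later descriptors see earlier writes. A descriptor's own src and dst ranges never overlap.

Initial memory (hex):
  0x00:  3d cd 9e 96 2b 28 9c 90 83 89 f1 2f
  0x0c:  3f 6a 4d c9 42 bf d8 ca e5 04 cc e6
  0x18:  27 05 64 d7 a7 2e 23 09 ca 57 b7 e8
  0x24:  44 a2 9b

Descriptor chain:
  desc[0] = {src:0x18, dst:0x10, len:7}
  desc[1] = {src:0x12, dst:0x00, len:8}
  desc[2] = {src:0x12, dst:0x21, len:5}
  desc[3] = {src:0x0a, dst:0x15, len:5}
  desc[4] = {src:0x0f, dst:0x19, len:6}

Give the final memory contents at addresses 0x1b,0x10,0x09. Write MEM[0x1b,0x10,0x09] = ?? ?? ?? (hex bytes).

#0 dst[0x10+7] := {0x27,0x05,0x64,0xd7,0xa7,0x2e,0x23}
#1 dst[0x00+8] := {0x64,0xd7,0xa7,0x2e,0x23,0xe6,0x27,0x05}
#2 dst[0x21+5] := {0x64,0xd7,0xa7,0x2e,0x23}
#3 dst[0x15+5] := {0xf1,0x2f,0x3f,0x6a,0x4d}
#4 dst[0x19+6] := {0xc9,0x27,0x05,0x64,0xd7,0xa7}
query mem[0x1b]=0x05, mem[0x10]=0x27, mem[0x09]=0x89

MEM[0x1b,0x10,0x09] = 05 27 89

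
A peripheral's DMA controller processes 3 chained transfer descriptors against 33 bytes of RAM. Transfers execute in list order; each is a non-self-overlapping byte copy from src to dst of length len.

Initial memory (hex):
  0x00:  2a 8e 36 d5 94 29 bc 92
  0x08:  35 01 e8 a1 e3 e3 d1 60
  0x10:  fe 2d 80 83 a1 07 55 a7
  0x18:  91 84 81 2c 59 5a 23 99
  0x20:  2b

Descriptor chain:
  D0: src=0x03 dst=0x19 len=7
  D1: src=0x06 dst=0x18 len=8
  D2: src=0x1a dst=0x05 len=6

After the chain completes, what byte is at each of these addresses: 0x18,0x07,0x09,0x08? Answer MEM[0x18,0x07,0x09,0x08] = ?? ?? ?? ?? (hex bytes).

MEM[0x18,0x07,0x09,0x08] = bc e8 e3 a1

[0] 0x03->0x19 len=7 : d5 94 29 bc 92 35 01
[1] 0x06->0x18 len=8 : bc 92 35 01 e8 a1 e3 e3
[2] 0x1a->0x05 len=6 : 35 01 e8 a1 e3 e3
query mem[0x18]=0xbc, mem[0x07]=0xe8, mem[0x09]=0xe3, mem[0x08]=0xa1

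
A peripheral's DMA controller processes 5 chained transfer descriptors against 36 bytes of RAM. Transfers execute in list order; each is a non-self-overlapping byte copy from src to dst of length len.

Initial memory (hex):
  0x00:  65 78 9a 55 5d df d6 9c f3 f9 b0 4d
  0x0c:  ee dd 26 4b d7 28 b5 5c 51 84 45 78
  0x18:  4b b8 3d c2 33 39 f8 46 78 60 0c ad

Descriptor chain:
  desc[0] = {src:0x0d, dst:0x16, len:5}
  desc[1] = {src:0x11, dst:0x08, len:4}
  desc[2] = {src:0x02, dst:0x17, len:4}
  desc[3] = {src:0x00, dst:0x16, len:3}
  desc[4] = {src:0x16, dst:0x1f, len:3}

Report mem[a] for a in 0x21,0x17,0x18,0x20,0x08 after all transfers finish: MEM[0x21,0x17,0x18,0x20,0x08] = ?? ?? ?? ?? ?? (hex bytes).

  after D0: wrote 5B at 0x16 = dd264bd728
  after D1: wrote 4B at 0x08 = 28b55c51
  after D2: wrote 4B at 0x17 = 9a555ddf
  after D3: wrote 3B at 0x16 = 65789a
  after D4: wrote 3B at 0x1f = 65789a
query mem[0x21]=0x9a, mem[0x17]=0x78, mem[0x18]=0x9a, mem[0x20]=0x78, mem[0x08]=0x28

MEM[0x21,0x17,0x18,0x20,0x08] = 9a 78 9a 78 28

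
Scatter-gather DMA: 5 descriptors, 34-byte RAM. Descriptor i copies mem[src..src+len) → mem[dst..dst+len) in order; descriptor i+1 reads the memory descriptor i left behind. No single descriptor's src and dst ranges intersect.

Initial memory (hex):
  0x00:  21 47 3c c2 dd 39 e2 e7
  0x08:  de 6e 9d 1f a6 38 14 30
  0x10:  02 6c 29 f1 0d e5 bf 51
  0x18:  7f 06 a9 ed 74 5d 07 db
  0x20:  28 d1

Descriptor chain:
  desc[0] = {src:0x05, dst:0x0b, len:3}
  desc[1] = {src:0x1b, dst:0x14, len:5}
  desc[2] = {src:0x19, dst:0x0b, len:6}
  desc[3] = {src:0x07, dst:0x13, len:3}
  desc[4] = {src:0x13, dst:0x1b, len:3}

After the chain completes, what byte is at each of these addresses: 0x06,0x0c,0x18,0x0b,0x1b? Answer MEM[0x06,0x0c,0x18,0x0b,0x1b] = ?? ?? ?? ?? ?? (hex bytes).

MEM[0x06,0x0c,0x18,0x0b,0x1b] = e2 a9 db 06 e7

D0: mem[0x0b..0x0d] <- [39 e2 e7]
D1: mem[0x14..0x18] <- [ed 74 5d 07 db]
D2: mem[0x0b..0x10] <- [06 a9 ed 74 5d 07]
D3: mem[0x13..0x15] <- [e7 de 6e]
D4: mem[0x1b..0x1d] <- [e7 de 6e]
query mem[0x06]=0xe2, mem[0x0c]=0xa9, mem[0x18]=0xdb, mem[0x0b]=0x06, mem[0x1b]=0xe7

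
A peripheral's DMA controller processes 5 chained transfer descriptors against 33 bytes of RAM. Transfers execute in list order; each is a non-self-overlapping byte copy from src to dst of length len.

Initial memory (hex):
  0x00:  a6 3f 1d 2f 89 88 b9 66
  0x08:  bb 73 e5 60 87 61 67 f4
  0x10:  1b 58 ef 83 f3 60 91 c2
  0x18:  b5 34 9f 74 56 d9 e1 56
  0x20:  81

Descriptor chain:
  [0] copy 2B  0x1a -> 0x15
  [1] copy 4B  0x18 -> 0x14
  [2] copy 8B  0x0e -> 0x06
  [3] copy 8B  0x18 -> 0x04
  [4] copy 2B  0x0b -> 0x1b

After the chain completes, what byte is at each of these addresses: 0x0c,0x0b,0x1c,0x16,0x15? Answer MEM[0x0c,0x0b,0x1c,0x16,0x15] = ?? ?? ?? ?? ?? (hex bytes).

  after D0: wrote 2B at 0x15 = 9f74
  after D1: wrote 4B at 0x14 = b5349f74
  after D2: wrote 8B at 0x06 = 67f41b58ef83b534
  after D3: wrote 8B at 0x04 = b5349f7456d9e156
  after D4: wrote 2B at 0x1b = 56b5
query mem[0x0c]=0xb5, mem[0x0b]=0x56, mem[0x1c]=0xb5, mem[0x16]=0x9f, mem[0x15]=0x34

MEM[0x0c,0x0b,0x1c,0x16,0x15] = b5 56 b5 9f 34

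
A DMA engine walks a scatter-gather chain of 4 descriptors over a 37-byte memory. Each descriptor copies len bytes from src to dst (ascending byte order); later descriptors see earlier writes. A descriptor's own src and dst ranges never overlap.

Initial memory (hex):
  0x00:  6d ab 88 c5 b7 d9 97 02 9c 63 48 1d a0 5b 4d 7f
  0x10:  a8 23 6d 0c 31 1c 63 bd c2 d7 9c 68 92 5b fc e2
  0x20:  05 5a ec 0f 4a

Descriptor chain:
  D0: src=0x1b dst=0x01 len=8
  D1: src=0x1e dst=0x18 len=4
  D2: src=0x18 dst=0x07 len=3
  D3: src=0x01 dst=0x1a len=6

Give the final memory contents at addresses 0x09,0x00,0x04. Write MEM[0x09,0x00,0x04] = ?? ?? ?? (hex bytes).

MEM[0x09,0x00,0x04] = 05 6d fc

D0: mem[0x01..0x08] <- [68 92 5b fc e2 05 5a ec]
D1: mem[0x18..0x1b] <- [fc e2 05 5a]
D2: mem[0x07..0x09] <- [fc e2 05]
D3: mem[0x1a..0x1f] <- [68 92 5b fc e2 05]
query mem[0x09]=0x05, mem[0x00]=0x6d, mem[0x04]=0xfc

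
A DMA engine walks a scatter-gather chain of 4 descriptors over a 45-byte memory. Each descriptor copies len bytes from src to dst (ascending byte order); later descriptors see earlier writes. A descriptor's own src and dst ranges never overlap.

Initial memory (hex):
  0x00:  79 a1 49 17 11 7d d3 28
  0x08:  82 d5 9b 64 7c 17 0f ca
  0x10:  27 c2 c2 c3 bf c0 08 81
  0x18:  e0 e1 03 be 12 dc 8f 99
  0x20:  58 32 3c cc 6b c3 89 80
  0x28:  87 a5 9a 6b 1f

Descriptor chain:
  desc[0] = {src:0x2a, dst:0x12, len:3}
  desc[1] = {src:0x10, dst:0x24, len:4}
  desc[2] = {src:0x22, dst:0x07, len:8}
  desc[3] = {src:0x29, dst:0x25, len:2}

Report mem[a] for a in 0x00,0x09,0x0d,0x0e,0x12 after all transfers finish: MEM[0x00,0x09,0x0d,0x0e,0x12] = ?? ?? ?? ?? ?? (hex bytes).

MEM[0x00,0x09,0x0d,0x0e,0x12] = 79 27 87 a5 9a

  after D0: wrote 3B at 0x12 = 9a6b1f
  after D1: wrote 4B at 0x24 = 27c29a6b
  after D2: wrote 8B at 0x07 = 3ccc27c29a6b87a5
  after D3: wrote 2B at 0x25 = a59a
query mem[0x00]=0x79, mem[0x09]=0x27, mem[0x0d]=0x87, mem[0x0e]=0xa5, mem[0x12]=0x9a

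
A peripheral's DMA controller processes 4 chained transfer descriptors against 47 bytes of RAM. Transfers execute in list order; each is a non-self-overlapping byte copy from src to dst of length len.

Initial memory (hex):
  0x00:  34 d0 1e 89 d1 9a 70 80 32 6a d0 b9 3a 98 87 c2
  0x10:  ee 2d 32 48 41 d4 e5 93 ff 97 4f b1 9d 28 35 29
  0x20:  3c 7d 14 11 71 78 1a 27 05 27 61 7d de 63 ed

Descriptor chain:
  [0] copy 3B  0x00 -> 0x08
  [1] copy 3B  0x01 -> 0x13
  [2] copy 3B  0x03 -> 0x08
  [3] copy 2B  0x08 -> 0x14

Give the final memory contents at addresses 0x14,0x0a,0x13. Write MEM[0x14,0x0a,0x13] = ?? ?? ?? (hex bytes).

#0 dst[0x08+3] := {0x34,0xd0,0x1e}
#1 dst[0x13+3] := {0xd0,0x1e,0x89}
#2 dst[0x08+3] := {0x89,0xd1,0x9a}
#3 dst[0x14+2] := {0x89,0xd1}
query mem[0x14]=0x89, mem[0x0a]=0x9a, mem[0x13]=0xd0

MEM[0x14,0x0a,0x13] = 89 9a d0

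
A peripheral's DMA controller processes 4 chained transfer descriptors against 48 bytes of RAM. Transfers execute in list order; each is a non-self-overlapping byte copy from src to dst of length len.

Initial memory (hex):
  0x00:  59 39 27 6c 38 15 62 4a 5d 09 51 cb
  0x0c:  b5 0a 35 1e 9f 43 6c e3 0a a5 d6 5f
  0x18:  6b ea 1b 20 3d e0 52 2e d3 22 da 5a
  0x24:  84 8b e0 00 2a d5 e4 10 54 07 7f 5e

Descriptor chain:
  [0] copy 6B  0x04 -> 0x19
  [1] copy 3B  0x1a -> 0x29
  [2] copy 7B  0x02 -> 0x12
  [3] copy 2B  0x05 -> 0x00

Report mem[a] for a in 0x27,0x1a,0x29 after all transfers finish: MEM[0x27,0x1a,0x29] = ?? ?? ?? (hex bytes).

MEM[0x27,0x1a,0x29] = 00 15 15

#0 dst[0x19+6] := {0x38,0x15,0x62,0x4a,0x5d,0x09}
#1 dst[0x29+3] := {0x15,0x62,0x4a}
#2 dst[0x12+7] := {0x27,0x6c,0x38,0x15,0x62,0x4a,0x5d}
#3 dst[0x00+2] := {0x15,0x62}
query mem[0x27]=0x00, mem[0x1a]=0x15, mem[0x29]=0x15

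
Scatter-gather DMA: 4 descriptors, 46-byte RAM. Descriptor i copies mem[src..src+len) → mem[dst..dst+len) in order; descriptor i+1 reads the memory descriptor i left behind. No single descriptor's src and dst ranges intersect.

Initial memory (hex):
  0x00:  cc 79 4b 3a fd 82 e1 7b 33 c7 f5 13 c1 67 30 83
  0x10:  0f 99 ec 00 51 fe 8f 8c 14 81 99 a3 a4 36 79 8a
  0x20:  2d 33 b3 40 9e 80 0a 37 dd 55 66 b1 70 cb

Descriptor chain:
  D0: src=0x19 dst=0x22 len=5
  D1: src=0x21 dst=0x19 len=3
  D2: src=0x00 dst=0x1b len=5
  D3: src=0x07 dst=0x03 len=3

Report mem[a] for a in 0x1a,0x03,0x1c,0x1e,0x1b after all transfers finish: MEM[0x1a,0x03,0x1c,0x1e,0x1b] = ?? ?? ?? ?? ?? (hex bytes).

MEM[0x1a,0x03,0x1c,0x1e,0x1b] = 81 7b 79 3a cc

#0 dst[0x22+5] := {0x81,0x99,0xa3,0xa4,0x36}
#1 dst[0x19+3] := {0x33,0x81,0x99}
#2 dst[0x1b+5] := {0xcc,0x79,0x4b,0x3a,0xfd}
#3 dst[0x03+3] := {0x7b,0x33,0xc7}
query mem[0x1a]=0x81, mem[0x03]=0x7b, mem[0x1c]=0x79, mem[0x1e]=0x3a, mem[0x1b]=0xcc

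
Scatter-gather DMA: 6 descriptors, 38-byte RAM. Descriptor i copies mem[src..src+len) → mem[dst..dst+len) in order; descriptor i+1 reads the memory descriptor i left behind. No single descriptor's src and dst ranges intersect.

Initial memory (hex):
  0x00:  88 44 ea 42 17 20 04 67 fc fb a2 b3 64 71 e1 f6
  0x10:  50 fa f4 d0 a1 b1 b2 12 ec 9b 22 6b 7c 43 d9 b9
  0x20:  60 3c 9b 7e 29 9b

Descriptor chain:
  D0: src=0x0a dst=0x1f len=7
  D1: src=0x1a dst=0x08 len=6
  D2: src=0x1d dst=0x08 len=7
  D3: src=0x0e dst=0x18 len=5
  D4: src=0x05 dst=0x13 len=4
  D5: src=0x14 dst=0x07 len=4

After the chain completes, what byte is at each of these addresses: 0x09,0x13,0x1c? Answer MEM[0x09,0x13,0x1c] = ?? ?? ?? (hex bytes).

  after D0: wrote 7B at 0x1f = a2b36471e1f650
  after D1: wrote 6B at 0x08 = 226b7c43d9a2
  after D2: wrote 7B at 0x08 = 43d9a2b36471e1
  after D3: wrote 5B at 0x18 = e1f650faf4
  after D4: wrote 4B at 0x13 = 20046743
  after D5: wrote 4B at 0x07 = 04674312
query mem[0x09]=0x43, mem[0x13]=0x20, mem[0x1c]=0xf4

MEM[0x09,0x13,0x1c] = 43 20 f4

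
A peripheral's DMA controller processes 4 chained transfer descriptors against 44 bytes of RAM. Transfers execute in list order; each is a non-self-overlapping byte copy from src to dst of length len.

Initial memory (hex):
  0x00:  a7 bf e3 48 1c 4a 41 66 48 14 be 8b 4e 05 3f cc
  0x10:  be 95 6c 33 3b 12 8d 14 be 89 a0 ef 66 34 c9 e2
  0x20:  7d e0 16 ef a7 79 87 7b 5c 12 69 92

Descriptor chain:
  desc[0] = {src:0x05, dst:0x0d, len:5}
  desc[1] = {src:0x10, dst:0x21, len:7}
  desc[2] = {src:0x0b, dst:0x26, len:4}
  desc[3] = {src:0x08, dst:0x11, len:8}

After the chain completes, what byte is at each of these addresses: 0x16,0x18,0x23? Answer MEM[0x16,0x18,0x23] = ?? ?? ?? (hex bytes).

MEM[0x16,0x18,0x23] = 4a 66 6c

[0] 0x05->0x0d len=5 : 4a 41 66 48 14
[1] 0x10->0x21 len=7 : 48 14 6c 33 3b 12 8d
[2] 0x0b->0x26 len=4 : 8b 4e 4a 41
[3] 0x08->0x11 len=8 : 48 14 be 8b 4e 4a 41 66
query mem[0x16]=0x4a, mem[0x18]=0x66, mem[0x23]=0x6c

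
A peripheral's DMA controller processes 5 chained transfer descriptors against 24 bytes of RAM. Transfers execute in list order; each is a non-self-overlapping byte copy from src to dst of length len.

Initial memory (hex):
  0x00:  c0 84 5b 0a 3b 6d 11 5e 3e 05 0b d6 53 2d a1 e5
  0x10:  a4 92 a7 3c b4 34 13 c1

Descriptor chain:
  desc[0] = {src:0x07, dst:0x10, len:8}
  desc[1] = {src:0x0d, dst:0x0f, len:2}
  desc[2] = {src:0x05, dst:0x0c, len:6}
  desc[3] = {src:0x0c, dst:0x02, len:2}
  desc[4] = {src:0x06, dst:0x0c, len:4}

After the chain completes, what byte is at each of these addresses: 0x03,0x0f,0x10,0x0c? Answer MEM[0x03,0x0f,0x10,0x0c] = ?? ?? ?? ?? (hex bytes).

#0 dst[0x10+8] := {0x5e,0x3e,0x05,0x0b,0xd6,0x53,0x2d,0xa1}
#1 dst[0x0f+2] := {0x2d,0xa1}
#2 dst[0x0c+6] := {0x6d,0x11,0x5e,0x3e,0x05,0x0b}
#3 dst[0x02+2] := {0x6d,0x11}
#4 dst[0x0c+4] := {0x11,0x5e,0x3e,0x05}
query mem[0x03]=0x11, mem[0x0f]=0x05, mem[0x10]=0x05, mem[0x0c]=0x11

MEM[0x03,0x0f,0x10,0x0c] = 11 05 05 11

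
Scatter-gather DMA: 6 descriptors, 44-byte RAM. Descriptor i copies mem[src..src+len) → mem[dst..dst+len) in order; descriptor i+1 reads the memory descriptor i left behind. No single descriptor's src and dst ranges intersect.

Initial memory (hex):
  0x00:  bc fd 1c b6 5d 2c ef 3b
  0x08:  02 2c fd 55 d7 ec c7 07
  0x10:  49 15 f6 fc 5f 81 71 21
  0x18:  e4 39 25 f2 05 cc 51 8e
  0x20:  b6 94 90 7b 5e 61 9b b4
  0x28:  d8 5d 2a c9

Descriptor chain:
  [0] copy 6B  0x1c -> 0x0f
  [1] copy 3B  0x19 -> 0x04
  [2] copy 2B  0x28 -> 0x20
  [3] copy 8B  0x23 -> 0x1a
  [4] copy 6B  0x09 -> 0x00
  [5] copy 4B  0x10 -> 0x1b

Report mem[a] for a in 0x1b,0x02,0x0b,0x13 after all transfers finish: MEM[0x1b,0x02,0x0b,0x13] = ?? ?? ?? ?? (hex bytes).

MEM[0x1b,0x02,0x0b,0x13] = cc 55 55 b6

  after D0: wrote 6B at 0x0f = 05cc518eb694
  after D1: wrote 3B at 0x04 = 3925f2
  after D2: wrote 2B at 0x20 = d85d
  after D3: wrote 8B at 0x1a = 7b5e619bb4d85d2a
  after D4: wrote 6B at 0x00 = 2cfd55d7ecc7
  after D5: wrote 4B at 0x1b = cc518eb6
query mem[0x1b]=0xcc, mem[0x02]=0x55, mem[0x0b]=0x55, mem[0x13]=0xb6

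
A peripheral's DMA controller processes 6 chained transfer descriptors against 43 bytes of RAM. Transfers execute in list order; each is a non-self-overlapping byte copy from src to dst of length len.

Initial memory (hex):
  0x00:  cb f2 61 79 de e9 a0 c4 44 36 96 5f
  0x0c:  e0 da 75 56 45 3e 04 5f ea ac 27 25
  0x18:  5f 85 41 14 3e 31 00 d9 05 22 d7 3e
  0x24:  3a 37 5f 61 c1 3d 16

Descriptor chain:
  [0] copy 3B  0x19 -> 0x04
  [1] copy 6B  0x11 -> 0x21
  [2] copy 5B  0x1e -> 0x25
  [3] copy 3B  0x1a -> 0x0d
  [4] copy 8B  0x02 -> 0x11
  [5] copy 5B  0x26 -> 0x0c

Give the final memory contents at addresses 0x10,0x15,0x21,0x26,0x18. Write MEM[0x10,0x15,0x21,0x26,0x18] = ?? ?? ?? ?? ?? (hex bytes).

MEM[0x10,0x15,0x21,0x26,0x18] = 16 14 3e d9 36

#0 dst[0x04+3] := {0x85,0x41,0x14}
#1 dst[0x21+6] := {0x3e,0x04,0x5f,0xea,0xac,0x27}
#2 dst[0x25+5] := {0x00,0xd9,0x05,0x3e,0x04}
#3 dst[0x0d+3] := {0x41,0x14,0x3e}
#4 dst[0x11+8] := {0x61,0x79,0x85,0x41,0x14,0xc4,0x44,0x36}
#5 dst[0x0c+5] := {0xd9,0x05,0x3e,0x04,0x16}
query mem[0x10]=0x16, mem[0x15]=0x14, mem[0x21]=0x3e, mem[0x26]=0xd9, mem[0x18]=0x36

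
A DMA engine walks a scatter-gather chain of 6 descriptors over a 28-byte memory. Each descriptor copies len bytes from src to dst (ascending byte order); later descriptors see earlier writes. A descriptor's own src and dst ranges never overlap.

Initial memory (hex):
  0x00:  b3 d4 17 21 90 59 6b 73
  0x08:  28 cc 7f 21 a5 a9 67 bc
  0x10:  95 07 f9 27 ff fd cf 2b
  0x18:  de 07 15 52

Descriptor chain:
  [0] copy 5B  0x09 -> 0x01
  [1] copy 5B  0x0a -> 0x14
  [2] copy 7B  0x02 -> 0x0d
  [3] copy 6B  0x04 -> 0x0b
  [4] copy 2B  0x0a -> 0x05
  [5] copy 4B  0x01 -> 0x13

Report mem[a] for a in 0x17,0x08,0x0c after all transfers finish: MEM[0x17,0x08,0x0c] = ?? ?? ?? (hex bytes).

#0 dst[0x01+5] := {0xcc,0x7f,0x21,0xa5,0xa9}
#1 dst[0x14+5] := {0x7f,0x21,0xa5,0xa9,0x67}
#2 dst[0x0d+7] := {0x7f,0x21,0xa5,0xa9,0x6b,0x73,0x28}
#3 dst[0x0b+6] := {0xa5,0xa9,0x6b,0x73,0x28,0xcc}
#4 dst[0x05+2] := {0x7f,0xa5}
#5 dst[0x13+4] := {0xcc,0x7f,0x21,0xa5}
query mem[0x17]=0xa9, mem[0x08]=0x28, mem[0x0c]=0xa9

MEM[0x17,0x08,0x0c] = a9 28 a9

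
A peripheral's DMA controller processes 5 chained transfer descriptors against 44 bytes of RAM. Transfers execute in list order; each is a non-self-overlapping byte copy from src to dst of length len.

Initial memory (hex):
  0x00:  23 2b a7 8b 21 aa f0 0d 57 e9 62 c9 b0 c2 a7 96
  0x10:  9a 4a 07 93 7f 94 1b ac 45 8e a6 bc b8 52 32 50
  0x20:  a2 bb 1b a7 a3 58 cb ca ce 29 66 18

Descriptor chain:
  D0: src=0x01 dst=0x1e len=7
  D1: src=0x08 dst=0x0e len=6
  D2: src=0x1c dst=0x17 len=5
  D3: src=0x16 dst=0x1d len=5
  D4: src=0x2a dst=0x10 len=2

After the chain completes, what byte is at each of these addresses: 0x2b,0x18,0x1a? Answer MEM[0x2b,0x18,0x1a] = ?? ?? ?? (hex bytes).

D0: mem[0x1e..0x24] <- [2b a7 8b 21 aa f0 0d]
D1: mem[0x0e..0x13] <- [57 e9 62 c9 b0 c2]
D2: mem[0x17..0x1b] <- [b8 52 2b a7 8b]
D3: mem[0x1d..0x21] <- [1b b8 52 2b a7]
D4: mem[0x10..0x11] <- [66 18]
query mem[0x2b]=0x18, mem[0x18]=0x52, mem[0x1a]=0xa7

MEM[0x2b,0x18,0x1a] = 18 52 a7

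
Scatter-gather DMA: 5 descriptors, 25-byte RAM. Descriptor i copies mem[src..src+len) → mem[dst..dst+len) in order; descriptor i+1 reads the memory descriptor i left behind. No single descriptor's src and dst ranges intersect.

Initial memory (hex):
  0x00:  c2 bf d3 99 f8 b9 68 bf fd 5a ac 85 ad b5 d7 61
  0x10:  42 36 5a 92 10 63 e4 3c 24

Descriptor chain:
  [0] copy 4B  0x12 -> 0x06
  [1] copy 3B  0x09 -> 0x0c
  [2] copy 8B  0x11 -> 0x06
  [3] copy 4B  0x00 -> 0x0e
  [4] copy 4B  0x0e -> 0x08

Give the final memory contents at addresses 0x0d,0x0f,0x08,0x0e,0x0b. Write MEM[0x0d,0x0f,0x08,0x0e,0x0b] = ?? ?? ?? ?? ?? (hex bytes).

MEM[0x0d,0x0f,0x08,0x0e,0x0b] = 24 bf c2 c2 99

D0: mem[0x06..0x09] <- [5a 92 10 63]
D1: mem[0x0c..0x0e] <- [63 ac 85]
D2: mem[0x06..0x0d] <- [36 5a 92 10 63 e4 3c 24]
D3: mem[0x0e..0x11] <- [c2 bf d3 99]
D4: mem[0x08..0x0b] <- [c2 bf d3 99]
query mem[0x0d]=0x24, mem[0x0f]=0xbf, mem[0x08]=0xc2, mem[0x0e]=0xc2, mem[0x0b]=0x99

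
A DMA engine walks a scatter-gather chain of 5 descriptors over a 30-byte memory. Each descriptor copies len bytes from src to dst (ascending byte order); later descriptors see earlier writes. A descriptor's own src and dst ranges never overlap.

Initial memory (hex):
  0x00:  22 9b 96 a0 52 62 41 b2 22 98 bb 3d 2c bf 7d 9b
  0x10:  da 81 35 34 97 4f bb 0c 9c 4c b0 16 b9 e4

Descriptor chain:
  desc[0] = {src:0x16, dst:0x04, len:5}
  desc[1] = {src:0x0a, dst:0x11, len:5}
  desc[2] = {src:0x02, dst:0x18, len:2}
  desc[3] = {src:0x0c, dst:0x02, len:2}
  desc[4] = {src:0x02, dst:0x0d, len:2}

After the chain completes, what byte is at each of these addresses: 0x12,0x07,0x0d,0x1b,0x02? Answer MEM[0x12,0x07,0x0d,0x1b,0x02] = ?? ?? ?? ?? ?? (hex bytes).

MEM[0x12,0x07,0x0d,0x1b,0x02] = 3d 4c 2c 16 2c

D0: mem[0x04..0x08] <- [bb 0c 9c 4c b0]
D1: mem[0x11..0x15] <- [bb 3d 2c bf 7d]
D2: mem[0x18..0x19] <- [96 a0]
D3: mem[0x02..0x03] <- [2c bf]
D4: mem[0x0d..0x0e] <- [2c bf]
query mem[0x12]=0x3d, mem[0x07]=0x4c, mem[0x0d]=0x2c, mem[0x1b]=0x16, mem[0x02]=0x2c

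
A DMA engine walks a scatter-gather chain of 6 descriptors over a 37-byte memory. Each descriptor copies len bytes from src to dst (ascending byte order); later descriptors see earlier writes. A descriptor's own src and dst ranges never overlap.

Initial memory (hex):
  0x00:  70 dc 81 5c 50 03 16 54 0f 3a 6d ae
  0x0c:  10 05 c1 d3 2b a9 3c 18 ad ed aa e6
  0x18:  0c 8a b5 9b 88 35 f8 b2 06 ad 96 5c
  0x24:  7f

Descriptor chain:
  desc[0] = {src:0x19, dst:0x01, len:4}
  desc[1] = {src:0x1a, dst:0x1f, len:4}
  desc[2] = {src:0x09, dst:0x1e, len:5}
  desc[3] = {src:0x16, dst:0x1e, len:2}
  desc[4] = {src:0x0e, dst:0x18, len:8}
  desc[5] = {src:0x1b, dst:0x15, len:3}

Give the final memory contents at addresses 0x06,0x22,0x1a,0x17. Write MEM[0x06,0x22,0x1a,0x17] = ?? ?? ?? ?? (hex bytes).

D0: mem[0x01..0x04] <- [8a b5 9b 88]
D1: mem[0x1f..0x22] <- [b5 9b 88 35]
D2: mem[0x1e..0x22] <- [3a 6d ae 10 05]
D3: mem[0x1e..0x1f] <- [aa e6]
D4: mem[0x18..0x1f] <- [c1 d3 2b a9 3c 18 ad ed]
D5: mem[0x15..0x17] <- [a9 3c 18]
query mem[0x06]=0x16, mem[0x22]=0x05, mem[0x1a]=0x2b, mem[0x17]=0x18

MEM[0x06,0x22,0x1a,0x17] = 16 05 2b 18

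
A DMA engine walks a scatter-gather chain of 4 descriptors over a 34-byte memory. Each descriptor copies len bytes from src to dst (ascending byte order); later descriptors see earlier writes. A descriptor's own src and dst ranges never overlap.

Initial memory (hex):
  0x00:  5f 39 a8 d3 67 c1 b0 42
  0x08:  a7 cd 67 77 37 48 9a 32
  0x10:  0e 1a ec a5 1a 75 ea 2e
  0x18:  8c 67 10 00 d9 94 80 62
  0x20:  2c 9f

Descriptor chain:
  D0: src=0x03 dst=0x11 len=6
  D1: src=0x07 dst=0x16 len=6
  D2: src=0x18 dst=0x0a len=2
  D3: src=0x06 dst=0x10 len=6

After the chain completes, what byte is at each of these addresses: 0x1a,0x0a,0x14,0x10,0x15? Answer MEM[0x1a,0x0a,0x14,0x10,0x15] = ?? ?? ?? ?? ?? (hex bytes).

D0: mem[0x11..0x16] <- [d3 67 c1 b0 42 a7]
D1: mem[0x16..0x1b] <- [42 a7 cd 67 77 37]
D2: mem[0x0a..0x0b] <- [cd 67]
D3: mem[0x10..0x15] <- [b0 42 a7 cd cd 67]
query mem[0x1a]=0x77, mem[0x0a]=0xcd, mem[0x14]=0xcd, mem[0x10]=0xb0, mem[0x15]=0x67

MEM[0x1a,0x0a,0x14,0x10,0x15] = 77 cd cd b0 67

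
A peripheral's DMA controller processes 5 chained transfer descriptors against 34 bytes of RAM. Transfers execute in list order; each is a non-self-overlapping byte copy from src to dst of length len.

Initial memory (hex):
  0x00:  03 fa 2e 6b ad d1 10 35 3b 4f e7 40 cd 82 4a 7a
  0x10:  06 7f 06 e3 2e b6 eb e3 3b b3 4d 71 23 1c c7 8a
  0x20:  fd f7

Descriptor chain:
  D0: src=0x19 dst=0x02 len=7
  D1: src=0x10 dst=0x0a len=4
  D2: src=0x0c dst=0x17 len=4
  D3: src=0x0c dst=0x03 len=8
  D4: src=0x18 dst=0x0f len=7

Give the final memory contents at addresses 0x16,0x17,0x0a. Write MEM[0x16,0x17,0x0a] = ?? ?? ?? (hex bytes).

  after D0: wrote 7B at 0x02 = b34d71231cc78a
  after D1: wrote 4B at 0x0a = 067f06e3
  after D2: wrote 4B at 0x17 = 06e34a7a
  after D3: wrote 8B at 0x03 = 06e34a7a067f06e3
  after D4: wrote 7B at 0x0f = e34a7a71231cc7
query mem[0x16]=0xeb, mem[0x17]=0x06, mem[0x0a]=0xe3

MEM[0x16,0x17,0x0a] = eb 06 e3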